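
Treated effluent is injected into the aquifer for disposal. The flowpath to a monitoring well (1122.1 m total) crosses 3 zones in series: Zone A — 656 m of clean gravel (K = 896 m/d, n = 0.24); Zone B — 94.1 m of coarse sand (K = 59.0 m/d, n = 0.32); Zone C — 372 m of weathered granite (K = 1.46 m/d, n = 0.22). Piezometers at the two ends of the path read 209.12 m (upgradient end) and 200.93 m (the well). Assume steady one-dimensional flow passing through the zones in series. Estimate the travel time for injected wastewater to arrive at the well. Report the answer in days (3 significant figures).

Total head drop ΔH = 209.12 − 200.93 = 8.19 m
Steady 1-D flow in series ⇒ the Darcy flux q is identical in every zone and the zone head losses add (resistances L/K in series).
Σ(L/K) = 656/896 + 94.1/59.0 + 372/1.46 = 0.7321 + 1.595 + 254.8 = 257.1 d
q = ΔH / Σ(L/K) = 8.19 / 257.1 = 0.03185 m/d (same in every zone)
Zone A: v = q/n = 0.03185/0.24 = 0.1327 m/d → t_A = 656/0.1327 = 4943 d
Zone B: v = q/n = 0.03185/0.32 = 0.09954 m/d → t_B = 94.1/0.09954 = 945.4 d
Zone C: v = q/n = 0.03185/0.22 = 0.1448 m/d → t_C = 372/0.1448 = 2569 d
Total t = 4943 + 945.4 + 2569 = 8457 d

8460 days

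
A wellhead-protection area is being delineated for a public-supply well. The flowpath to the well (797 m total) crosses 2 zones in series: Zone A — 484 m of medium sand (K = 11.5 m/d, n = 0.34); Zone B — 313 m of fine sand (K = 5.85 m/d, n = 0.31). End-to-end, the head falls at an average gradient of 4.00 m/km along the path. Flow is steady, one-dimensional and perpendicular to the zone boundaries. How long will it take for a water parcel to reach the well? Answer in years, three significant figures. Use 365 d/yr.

21.5 years

Steady 1-D flow in series ⇒ the Darcy flux q is identical in every zone and the zone head losses add (resistances L/K in series).
Σ(L/K) = 484/11.5 + 313/5.85 = 42.09 + 53.50 = 95.59 d
K_eq = L_total / Σ(L/K) = 797 / 95.59 = 8.338 m/d
q = K_eq · i = 8.338 × 0.0040 = 0.03335 m/d (same in every zone)
Zone A: v = q/n = 0.03335/0.34 = 0.09809 m/d → t_A = 484/0.09809 = 4934 d
Zone B: v = q/n = 0.03335/0.31 = 0.1076 m/d → t_B = 313/0.1076 = 2909 d
Total t = 4934 + 2909 = 7844 d
   = 7844 / 365 = 21.5 yr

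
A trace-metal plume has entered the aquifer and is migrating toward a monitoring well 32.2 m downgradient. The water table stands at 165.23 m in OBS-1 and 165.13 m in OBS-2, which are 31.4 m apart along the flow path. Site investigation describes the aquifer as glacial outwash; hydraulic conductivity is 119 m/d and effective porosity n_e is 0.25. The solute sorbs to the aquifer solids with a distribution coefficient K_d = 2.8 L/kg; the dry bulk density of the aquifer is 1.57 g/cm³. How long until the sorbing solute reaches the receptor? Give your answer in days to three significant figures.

395 days

Hydraulic gradient i = (165.23 − 165.13) / 31.4 = 0.10 / 31.4 = 0.003185
Specific discharge q = 119 × 0.003185 = 0.3790 m/d
Seepage velocity v = q / n = 0.3790 / 0.25 = 1.516 m/d
Retardation R = 1 + ρ_b·K_d/n = 1 + 1.57×2.8/0.25 = 18.58
Contaminant velocity v_c = v/R = 1.516/18.58 = 0.08157 m/d
t = L/v_c = 32.2/0.08157 = 394.7 d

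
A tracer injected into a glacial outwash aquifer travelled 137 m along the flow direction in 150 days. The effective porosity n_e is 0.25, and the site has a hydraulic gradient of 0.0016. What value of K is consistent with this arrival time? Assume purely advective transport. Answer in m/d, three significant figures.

v = L / t = 137 / 150 = 0.9133 m/d
K = v · n / i = 0.9133 × 0.25 / 0.0016 = 143 m/d

143 m/d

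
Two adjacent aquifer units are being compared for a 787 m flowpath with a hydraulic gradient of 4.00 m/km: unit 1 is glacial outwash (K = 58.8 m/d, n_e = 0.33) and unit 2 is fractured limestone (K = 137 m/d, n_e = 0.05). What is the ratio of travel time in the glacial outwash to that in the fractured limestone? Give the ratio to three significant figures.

Unit 1 (glacial outwash): v = 58.8×0.0040/0.33 = 0.7127 m/d, t = 787/0.7127 = 1104 d
Unit 2 (fractured limestone): v = 137×0.0040/0.05 = 10.96 m/d, t = 787/10.96 = 71.81 d
t(glacial outwash) / t(fractured limestone) = 1104/71.81 = 15.4

15.4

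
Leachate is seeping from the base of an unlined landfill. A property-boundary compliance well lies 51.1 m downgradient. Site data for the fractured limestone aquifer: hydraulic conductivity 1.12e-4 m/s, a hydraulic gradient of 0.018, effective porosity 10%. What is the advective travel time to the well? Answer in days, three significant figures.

K = 1.12e-4 m/s × 86400 s/d = 9.677 m/d
Darcy flux q = K·i = 9.677 × 0.018 = 0.1742 m/d
v_s = q/n_e = 0.1742/0.10 = 1.742 m/d
t = L / v = 51.1 / 1.742 = 29.34 d

29.3 days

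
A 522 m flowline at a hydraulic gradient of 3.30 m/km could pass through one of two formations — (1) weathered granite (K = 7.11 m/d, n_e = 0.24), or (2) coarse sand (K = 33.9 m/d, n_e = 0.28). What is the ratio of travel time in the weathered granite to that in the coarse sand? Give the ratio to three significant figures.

4.09

Unit 1 (weathered granite): v = 7.11×0.0033/0.24 = 0.09776 m/d, t = 522/0.09776 = 5339 d
Unit 2 (coarse sand): v = 33.9×0.0033/0.28 = 0.3995 m/d, t = 522/0.3995 = 1307 d
t(weathered granite) / t(coarse sand) = 5339/1307 = 4.09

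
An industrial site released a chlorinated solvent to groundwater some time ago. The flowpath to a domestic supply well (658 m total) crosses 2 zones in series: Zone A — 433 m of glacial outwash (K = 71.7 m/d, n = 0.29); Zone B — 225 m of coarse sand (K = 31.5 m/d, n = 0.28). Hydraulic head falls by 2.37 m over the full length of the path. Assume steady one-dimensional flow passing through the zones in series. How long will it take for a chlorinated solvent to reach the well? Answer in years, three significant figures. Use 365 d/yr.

Continuity: the same q passes through each zone, so ΔH = q·Σ(L_j/K_j) — the zones act as resistances in series.
Σ(L/K) = 433/71.7 + 225/31.5 = 6.039 + 7.143 = 13.18 d
q = ΔH / Σ(L/K) = 2.37 / 13.18 = 0.1798 m/d (same in every zone)
Zone A: v = q/n = 0.1798/0.29 = 0.6200 m/d → t_A = 433/0.6200 = 698.4 d
Zone B: v = q/n = 0.1798/0.28 = 0.6421 m/d → t_B = 225/0.6421 = 350.4 d
Total t = 698.4 + 350.4 = 1049 d
   = 1049 / 365 = 2.87 yr

2.87 years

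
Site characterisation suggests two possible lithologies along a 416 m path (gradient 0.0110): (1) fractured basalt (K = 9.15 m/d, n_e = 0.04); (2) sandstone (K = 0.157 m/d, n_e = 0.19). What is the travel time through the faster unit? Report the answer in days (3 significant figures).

165 days

Unit 1 (fractured basalt): v = 9.15×0.011/0.04 = 2.516 m/d, t = 416/2.516 = 165.3 d
Unit 2 (sandstone): v = 0.157×0.011/0.19 = 0.009089 m/d, t = 416/0.009089 = 45770 d
Faster unit: t = 165 d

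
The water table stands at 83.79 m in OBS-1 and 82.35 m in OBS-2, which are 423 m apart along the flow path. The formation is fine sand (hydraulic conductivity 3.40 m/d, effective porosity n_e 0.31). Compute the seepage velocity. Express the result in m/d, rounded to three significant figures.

0.0373 m/d

Hydraulic gradient i = (83.79 − 82.35) / 423 = 1.44 / 423 = 0.003404
q = Ki = 3.40 × 0.003404 = 0.01157 m/d
Average linear velocity = 0.01157 / 0.31 = 0.03734 m/d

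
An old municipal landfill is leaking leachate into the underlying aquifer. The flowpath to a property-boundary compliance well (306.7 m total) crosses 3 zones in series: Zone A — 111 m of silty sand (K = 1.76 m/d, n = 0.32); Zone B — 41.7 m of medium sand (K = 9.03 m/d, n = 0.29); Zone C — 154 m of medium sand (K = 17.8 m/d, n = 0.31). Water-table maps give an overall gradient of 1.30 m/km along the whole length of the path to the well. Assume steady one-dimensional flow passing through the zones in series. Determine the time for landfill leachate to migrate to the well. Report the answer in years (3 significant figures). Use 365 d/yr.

50.0 years

Steady 1-D flow in series ⇒ the Darcy flux q is identical in every zone and the zone head losses add (resistances L/K in series).
Σ(L/K) = 111/1.76 + 41.7/9.03 + 154/17.8 = 63.07 + 4.618 + 8.652 = 76.34 d
K_eq = L_total / Σ(L/K) = 306.7 / 76.34 = 4.018 m/d
q = K_eq · i = 4.018 × 0.0013 = 0.005223 m/d (same in every zone)
Zone A: v = q/n = 0.005223/0.32 = 0.01632 m/d → t_A = 111/0.01632 = 6801 d
Zone B: v = q/n = 0.005223/0.29 = 0.01801 m/d → t_B = 41.7/0.01801 = 2315 d
Zone C: v = q/n = 0.005223/0.31 = 0.01685 m/d → t_C = 154/0.01685 = 9140 d
Total t = 6801 + 2315 + 9140 = 18260 d
   = 18260 / 365 = 50.0 yr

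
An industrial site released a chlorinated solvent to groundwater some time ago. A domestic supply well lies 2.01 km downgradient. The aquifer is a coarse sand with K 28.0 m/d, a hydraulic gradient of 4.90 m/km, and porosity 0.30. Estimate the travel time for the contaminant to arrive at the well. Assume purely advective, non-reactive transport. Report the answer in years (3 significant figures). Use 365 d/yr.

12.0 years

q = Ki = 28.0 × 0.0049 = 0.1372 m/d
v = Ki/n = 28.0·0.0049/0.30 = 0.4573 m/d
L = 2.01 km = 2010 m
t = L / v = 2010 / 0.4573 = 4395 d
   = 4395 / 365 = 12.0 yr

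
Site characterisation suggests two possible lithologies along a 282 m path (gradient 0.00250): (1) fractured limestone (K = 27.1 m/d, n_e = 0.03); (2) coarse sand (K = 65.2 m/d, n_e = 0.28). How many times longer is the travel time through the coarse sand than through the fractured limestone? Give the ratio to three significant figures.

Unit 1 (fractured limestone): v = 27.1×0.0025/0.03 = 2.258 m/d, t = 282/2.258 = 124.9 d
Unit 2 (coarse sand): v = 65.2×0.0025/0.28 = 0.5821 m/d, t = 282/0.5821 = 484.4 d
t(coarse sand) / t(fractured limestone) = 484.4/124.9 = 3.88

3.88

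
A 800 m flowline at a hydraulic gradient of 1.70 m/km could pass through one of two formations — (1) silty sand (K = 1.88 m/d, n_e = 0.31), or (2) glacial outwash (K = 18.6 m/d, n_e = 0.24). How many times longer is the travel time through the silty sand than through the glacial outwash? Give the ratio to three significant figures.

Unit 1 (silty sand): v = 1.88×0.0017/0.31 = 0.01031 m/d, t = 800/0.01031 = 77600 d
Unit 2 (glacial outwash): v = 18.6×0.0017/0.24 = 0.1318 m/d, t = 800/0.1318 = 6072 d
t(silty sand) / t(glacial outwash) = 77600/6072 = 12.8

12.8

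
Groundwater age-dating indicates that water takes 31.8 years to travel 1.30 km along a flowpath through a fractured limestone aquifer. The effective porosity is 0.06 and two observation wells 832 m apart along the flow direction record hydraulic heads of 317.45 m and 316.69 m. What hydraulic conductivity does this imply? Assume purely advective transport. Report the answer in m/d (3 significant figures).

Hydraulic gradient i = (317.45 − 316.69) / 832 = 0.76 / 832 = 9.135e-4
t = 31.8 years = 11610 d
L = 1.30 km = 1300 m
v = L / t = 1300 / 11610 = 0.1120 m/d
K = v · n / i = 0.1120 × 0.06 / 9.135e-4 = 7.36 m/d

7.36 m/d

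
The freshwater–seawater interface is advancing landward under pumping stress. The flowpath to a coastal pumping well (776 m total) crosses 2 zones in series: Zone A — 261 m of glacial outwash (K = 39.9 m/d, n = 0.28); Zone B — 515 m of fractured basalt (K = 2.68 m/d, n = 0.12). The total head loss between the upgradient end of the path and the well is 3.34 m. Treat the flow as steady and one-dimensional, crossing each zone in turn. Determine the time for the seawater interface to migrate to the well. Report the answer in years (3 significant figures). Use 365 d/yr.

22.0 years

Steady 1-D flow in series ⇒ the Darcy flux q is identical in every zone and the zone head losses add (resistances L/K in series).
Σ(L/K) = 261/39.9 + 515/2.68 = 6.541 + 192.2 = 198.7 d
q = ΔH / Σ(L/K) = 3.34 / 198.7 = 0.01681 m/d (same in every zone)
Zone A: v = q/n = 0.01681/0.28 = 0.06003 m/d → t_A = 261/0.06003 = 4348 d
Zone B: v = q/n = 0.01681/0.12 = 0.1401 m/d → t_B = 515/0.1401 = 3677 d
Total t = 4348 + 3677 = 8024 d
   = 8024 / 365 = 22.0 yr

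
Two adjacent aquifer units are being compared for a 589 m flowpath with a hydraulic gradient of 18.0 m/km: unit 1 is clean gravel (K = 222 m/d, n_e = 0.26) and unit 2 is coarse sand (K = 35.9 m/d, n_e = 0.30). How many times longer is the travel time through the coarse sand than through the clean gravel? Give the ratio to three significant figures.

Unit 1 (clean gravel): v = 222×0.018/0.26 = 15.37 m/d, t = 589/15.37 = 38.32 d
Unit 2 (coarse sand): v = 35.9×0.018/0.30 = 2.154 m/d, t = 589/2.154 = 273.4 d
t(coarse sand) / t(clean gravel) = 273.4/38.32 = 7.14

7.14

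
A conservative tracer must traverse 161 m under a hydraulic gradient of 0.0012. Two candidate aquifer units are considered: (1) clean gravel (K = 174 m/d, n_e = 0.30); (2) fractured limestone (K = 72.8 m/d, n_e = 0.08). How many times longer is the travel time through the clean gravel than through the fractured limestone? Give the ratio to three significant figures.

1.57

Unit 1 (clean gravel): v = 174×0.0012/0.30 = 0.6960 m/d, t = 161/0.6960 = 231.3 d
Unit 2 (fractured limestone): v = 72.8×0.0012/0.08 = 1.092 m/d, t = 161/1.092 = 147.4 d
t(clean gravel) / t(fractured limestone) = 231.3/147.4 = 1.57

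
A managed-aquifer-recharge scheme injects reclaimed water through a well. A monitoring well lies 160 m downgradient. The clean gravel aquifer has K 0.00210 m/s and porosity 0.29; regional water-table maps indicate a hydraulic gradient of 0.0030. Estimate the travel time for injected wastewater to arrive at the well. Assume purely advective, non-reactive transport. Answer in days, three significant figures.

K = 0.00210 m/s × 86400 s/d = 181.4 m/d
q = Ki = 181.4 × 0.0030 = 0.5443 m/d
v = Ki/n = 181.4·0.0030/0.29 = 1.877 m/d
t = L / v = 160 / 1.877 = 85.24 d

85.2 days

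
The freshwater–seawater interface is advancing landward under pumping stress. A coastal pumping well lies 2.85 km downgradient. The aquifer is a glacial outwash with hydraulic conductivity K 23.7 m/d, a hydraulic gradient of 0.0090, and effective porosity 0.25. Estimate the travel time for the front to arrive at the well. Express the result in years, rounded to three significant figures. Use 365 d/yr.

Darcy flux q = K·i = 23.7 × 0.0090 = 0.2133 m/d
v = Ki/n = 23.7·0.0090/0.25 = 0.8532 m/d
L = 2.85 km = 2850 m
t = L / v = 2850 / 0.8532 = 3340 d
   = 3340 / 365 = 9.15 yr

9.15 years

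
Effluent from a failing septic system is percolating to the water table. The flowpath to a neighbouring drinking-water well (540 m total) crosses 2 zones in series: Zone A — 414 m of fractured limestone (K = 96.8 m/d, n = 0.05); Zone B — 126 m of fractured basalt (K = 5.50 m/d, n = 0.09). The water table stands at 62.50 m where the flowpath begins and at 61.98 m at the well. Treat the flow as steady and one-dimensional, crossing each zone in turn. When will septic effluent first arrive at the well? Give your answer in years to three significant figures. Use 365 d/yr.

Total head drop ΔH = 62.50 − 61.98 = 0.52 m
Continuity: the same q passes through each zone, so ΔH = q·Σ(L_j/K_j) — the zones act as resistances in series.
Σ(L/K) = 414/96.8 + 126/5.50 = 4.277 + 22.91 = 27.19 d
q = ΔH / Σ(L/K) = 0.52 / 27.19 = 0.01913 m/d (same in every zone)
Zone A: v = q/n = 0.01913/0.05 = 0.3826 m/d → t_A = 414/0.3826 = 1082 d
Zone B: v = q/n = 0.01913/0.09 = 0.2125 m/d → t_B = 126/0.2125 = 592.9 d
Total t = 1082 + 592.9 = 1675 d
   = 1675 / 365 = 4.59 yr

4.59 years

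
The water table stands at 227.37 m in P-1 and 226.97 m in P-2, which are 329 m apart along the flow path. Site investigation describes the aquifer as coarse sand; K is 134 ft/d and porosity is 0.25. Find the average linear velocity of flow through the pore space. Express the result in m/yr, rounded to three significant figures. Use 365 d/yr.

72.5 m/yr

Hydraulic gradient i = (227.37 − 226.97) / 329 = 0.40 / 329 = 0.001216
K = 134 ft/d × 0.3048 = 40.84 m/d
Darcy flux q = K·i = 40.84 × 0.001216 = 0.04966 m/d
Seepage velocity v = q / n = 0.04966 / 0.25 = 0.1986 m/d
   = 0.1986 × 365 = 72.5 m/yr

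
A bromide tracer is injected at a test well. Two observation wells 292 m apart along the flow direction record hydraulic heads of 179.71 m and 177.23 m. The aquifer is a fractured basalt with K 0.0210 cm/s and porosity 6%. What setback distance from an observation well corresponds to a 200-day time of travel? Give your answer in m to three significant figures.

514 m

Hydraulic gradient i = (179.71 − 177.23) / 292 = 2.48 / 292 = 0.008493
K = 0.0210 cm/s × 864 = 18.14 m/d
Specific discharge q = 18.14 × 0.008493 = 0.1541 m/d
Seepage velocity v = q / n = 0.1541 / 0.06 = 2.568 m/d
L = v × T = 2.568 × 200 = 513.7 m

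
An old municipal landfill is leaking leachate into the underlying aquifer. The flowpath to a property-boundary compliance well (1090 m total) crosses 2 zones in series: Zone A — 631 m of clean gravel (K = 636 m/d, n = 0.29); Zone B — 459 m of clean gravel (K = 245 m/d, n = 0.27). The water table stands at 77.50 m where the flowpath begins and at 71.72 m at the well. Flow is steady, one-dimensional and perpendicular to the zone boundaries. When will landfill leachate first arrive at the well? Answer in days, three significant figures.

152 days

Total head drop ΔH = 77.50 − 71.72 = 5.78 m
Steady 1-D flow in series ⇒ the Darcy flux q is identical in every zone and the zone head losses add (resistances L/K in series).
Σ(L/K) = 631/636 + 459/245 = 0.9921 + 1.873 = 2.866 d
q = ΔH / Σ(L/K) = 5.78 / 2.866 = 2.017 m/d (same in every zone)
Zone A: v = q/n = 2.017/0.29 = 6.955 m/d → t_A = 631/6.955 = 90.72 d
Zone B: v = q/n = 2.017/0.27 = 7.470 m/d → t_B = 459/7.470 = 61.44 d
Total t = 90.72 + 61.44 = 152.2 d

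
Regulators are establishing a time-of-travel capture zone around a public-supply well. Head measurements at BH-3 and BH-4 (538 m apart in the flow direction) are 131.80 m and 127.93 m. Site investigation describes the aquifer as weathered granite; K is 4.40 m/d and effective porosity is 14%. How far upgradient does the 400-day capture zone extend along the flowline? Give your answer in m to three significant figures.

Hydraulic gradient i = (131.80 − 127.93) / 538 = 3.87 / 538 = 0.007193
Specific discharge q = 4.40 × 0.007193 = 0.03165 m/d
Average linear velocity = 0.03165 / 0.14 = 0.2261 m/d
L = v × T = 0.2261 × 400 = 90.43 m

90.4 m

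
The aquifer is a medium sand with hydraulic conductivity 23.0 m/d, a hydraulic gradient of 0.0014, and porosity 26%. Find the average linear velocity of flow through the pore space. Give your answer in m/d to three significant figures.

0.124 m/d

Darcy flux q = K·i = 23.0 × 0.0014 = 0.03220 m/d
Average linear velocity = 0.03220 / 0.26 = 0.1238 m/d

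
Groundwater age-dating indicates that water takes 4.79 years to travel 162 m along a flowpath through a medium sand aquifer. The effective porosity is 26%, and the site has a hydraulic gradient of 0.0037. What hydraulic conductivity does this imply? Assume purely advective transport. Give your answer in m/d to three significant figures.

t = 4.79 years = 1748 d
v = L / t = 162 / 1748 = 0.09266 m/d
K = v · n / i = 0.09266 × 0.26 / 0.0037 = 6.51 m/d

6.51 m/d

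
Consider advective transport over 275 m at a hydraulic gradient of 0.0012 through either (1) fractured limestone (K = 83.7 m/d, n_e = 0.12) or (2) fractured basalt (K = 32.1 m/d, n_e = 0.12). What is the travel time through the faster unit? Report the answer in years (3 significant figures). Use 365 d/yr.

Unit 1 (fractured limestone): v = 83.7×0.0012/0.12 = 0.8370 m/d, t = 275/0.8370 = 328.6 d
Unit 2 (fractured basalt): v = 32.1×0.0012/0.12 = 0.3210 m/d, t = 275/0.3210 = 856.7 d
Faster: 328.6 d / 365 = 0.900 yr

0.900 years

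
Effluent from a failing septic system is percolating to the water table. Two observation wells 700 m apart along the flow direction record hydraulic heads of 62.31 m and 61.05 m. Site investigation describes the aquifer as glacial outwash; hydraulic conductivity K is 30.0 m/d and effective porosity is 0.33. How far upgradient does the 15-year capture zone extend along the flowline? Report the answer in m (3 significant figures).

896 m

Hydraulic gradient i = (62.31 − 61.05) / 700 = 1.26 / 700 = 0.001800
Specific discharge q = 30.0 × 0.001800 = 0.05400 m/d
v = Ki/n = 30.0·0.001800/0.33 = 0.1636 m/d
T = 15 yr × 365 = 5475 d
L = v × T = 0.1636 × 5475 = 895.9 m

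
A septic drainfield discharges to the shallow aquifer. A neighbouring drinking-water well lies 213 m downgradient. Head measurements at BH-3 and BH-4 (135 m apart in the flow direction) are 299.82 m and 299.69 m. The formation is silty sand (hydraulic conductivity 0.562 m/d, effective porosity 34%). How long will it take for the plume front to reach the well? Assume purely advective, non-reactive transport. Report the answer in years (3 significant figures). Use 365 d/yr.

367 years

Hydraulic gradient i = (299.82 − 299.69) / 135 = 0.13 / 135 = 9.630e-4
Specific discharge q = 0.562 × 9.630e-4 = 5.412e-4 m/d
Average linear velocity = 5.412e-4 / 0.34 = 0.001592 m/d
t = L / v = 213 / 0.001592 = 133800 d
   = 133800 / 365 = 367 yr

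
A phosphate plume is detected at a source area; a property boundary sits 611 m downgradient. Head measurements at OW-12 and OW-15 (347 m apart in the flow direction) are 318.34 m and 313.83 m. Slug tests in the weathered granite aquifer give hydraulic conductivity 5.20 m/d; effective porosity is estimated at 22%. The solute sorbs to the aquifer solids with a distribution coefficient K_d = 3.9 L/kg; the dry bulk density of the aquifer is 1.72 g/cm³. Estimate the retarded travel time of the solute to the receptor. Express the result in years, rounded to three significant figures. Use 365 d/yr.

Hydraulic gradient i = (318.34 − 313.83) / 347 = 4.51 / 347 = 0.01300
q = Ki = 5.20 × 0.01300 = 0.06759 m/d
v_s = q/n_e = 0.06759/0.22 = 0.3072 m/d
Retardation R = 1 + ρ_b·K_d/n = 1 + 1.72×3.9/0.22 = 31.49
Contaminant velocity v_c = v/R = 0.3072/31.49 = 0.009755 m/d
t = L/v_c = 611/0.009755 = 62630 d
   = 62630/365 = 172 yr

172 years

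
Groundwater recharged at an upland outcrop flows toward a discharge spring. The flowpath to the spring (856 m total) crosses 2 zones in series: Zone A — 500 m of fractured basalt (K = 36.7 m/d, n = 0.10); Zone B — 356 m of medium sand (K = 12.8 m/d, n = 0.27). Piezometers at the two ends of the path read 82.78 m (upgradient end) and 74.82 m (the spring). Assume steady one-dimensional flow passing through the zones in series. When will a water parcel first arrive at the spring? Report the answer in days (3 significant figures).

Total head drop ΔH = 82.78 − 74.82 = 7.96 m
Continuity: the same q passes through each zone, so ΔH = q·Σ(L_j/K_j) — the zones act as resistances in series.
Σ(L/K) = 500/36.7 + 356/12.8 = 13.62 + 27.81 = 41.44 d
q = ΔH / Σ(L/K) = 7.96 / 41.44 = 0.1921 m/d (same in every zone)
Zone A: v = q/n = 0.1921/0.10 = 1.921 m/d → t_A = 500/1.921 = 260.3 d
Zone B: v = q/n = 0.1921/0.27 = 0.7115 m/d → t_B = 356/0.7115 = 500.4 d
Total t = 260.3 + 500.4 = 760.6 d

761 days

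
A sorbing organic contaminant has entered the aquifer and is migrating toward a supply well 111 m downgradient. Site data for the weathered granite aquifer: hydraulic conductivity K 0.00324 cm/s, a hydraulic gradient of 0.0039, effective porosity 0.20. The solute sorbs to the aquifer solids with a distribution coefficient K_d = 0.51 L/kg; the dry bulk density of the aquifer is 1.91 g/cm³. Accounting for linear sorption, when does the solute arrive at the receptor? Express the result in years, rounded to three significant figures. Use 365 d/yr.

32.7 years

K = 0.00324 cm/s × 864 = 2.799 m/d
q = Ki = 2.799 × 0.0039 = 0.01092 m/d
v_s = q/n_e = 0.01092/0.20 = 0.05459 m/d
Retardation R = 1 + ρ_b·K_d/n = 1 + 1.91×0.51/0.20 = 5.871
Contaminant velocity v_c = v/R = 0.05459/5.871 = 0.009299 m/d
t = L/v_c = 111/0.009299 = 11940 d
   = 11940/365 = 32.7 yr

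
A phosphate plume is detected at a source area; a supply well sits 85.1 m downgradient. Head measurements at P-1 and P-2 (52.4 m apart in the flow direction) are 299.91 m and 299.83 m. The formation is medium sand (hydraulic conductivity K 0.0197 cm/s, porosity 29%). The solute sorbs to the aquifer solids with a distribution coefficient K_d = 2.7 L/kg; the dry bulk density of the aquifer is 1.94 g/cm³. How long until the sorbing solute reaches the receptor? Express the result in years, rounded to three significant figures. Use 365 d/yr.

Hydraulic gradient i = (299.91 − 299.83) / 52.4 = 0.08 / 52.4 = 0.001527
K = 0.0197 cm/s × 864 = 17.02 m/d
q = Ki = 17.02 × 0.001527 = 0.02599 m/d
v = Ki/n = 17.02·0.001527/0.29 = 0.08961 m/d
Retardation R = 1 + ρ_b·K_d/n = 1 + 1.94×2.7/0.29 = 19.06
Contaminant velocity v_c = v/R = 0.08961/19.06 = 0.004701 m/d
t = L/v_c = 85.1/0.004701 = 18100 d
   = 18100/365 = 49.6 yr

49.6 years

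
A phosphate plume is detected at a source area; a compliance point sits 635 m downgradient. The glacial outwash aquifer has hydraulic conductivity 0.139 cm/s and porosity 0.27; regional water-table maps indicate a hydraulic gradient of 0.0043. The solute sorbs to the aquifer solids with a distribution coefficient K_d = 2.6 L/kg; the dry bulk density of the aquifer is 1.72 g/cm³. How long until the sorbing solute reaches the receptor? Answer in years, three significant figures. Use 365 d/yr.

K = 0.139 cm/s × 864 = 120.1 m/d
q = Ki = 120.1 × 0.0043 = 0.5164 m/d
v = Ki/n = 120.1·0.0043/0.27 = 1.913 m/d
Retardation R = 1 + ρ_b·K_d/n = 1 + 1.72×2.6/0.27 = 17.56
Contaminant velocity v_c = v/R = 1.913/17.56 = 0.1089 m/d
t = L/v_c = 635/0.1089 = 5831 d
   = 5831/365 = 16.0 yr

16.0 years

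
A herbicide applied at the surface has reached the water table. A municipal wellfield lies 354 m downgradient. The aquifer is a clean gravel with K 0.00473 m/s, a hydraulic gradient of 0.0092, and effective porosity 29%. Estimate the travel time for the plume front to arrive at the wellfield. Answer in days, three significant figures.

K = 0.00473 m/s × 86400 s/d = 408.7 m/d
Darcy flux q = K·i = 408.7 × 0.0092 = 3.760 m/d
v_s = q/n_e = 3.760/0.29 = 12.96 m/d
t = L / v = 354 / 12.96 = 27.30 d

27.3 days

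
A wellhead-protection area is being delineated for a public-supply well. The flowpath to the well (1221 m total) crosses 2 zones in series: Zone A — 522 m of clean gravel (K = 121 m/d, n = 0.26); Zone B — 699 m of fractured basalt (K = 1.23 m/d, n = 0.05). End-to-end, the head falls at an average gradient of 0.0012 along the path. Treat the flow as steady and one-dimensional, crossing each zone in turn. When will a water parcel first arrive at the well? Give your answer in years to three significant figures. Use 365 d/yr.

Continuity: the same q passes through each zone, so ΔH = q·Σ(L_j/K_j) — the zones act as resistances in series.
Σ(L/K) = 522/121 + 699/1.23 = 4.314 + 568.3 = 572.6 d
K_eq = L_total / Σ(L/K) = 1221 / 572.6 = 2.132 m/d
q = K_eq · i = 2.132 × 0.0012 = 0.002559 m/d (same in every zone)
Zone A: v = q/n = 0.002559/0.26 = 0.009842 m/d → t_A = 522/0.009842 = 53040 d
Zone B: v = q/n = 0.002559/0.05 = 0.05118 m/d → t_B = 699/0.05118 = 13660 d
Total t = 53040 + 13660 = 66700 d
   = 66700 / 365 = 183 yr

183 years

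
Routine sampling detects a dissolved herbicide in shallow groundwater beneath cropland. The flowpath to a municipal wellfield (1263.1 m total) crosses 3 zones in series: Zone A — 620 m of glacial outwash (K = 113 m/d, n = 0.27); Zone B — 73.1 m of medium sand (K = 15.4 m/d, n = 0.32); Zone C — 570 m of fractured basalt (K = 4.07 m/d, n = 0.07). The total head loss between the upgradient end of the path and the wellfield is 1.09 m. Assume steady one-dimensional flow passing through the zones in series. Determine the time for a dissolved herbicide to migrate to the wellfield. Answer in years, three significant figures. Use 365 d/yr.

87.1 years

Steady 1-D flow in series ⇒ the Darcy flux q is identical in every zone and the zone head losses add (resistances L/K in series).
Σ(L/K) = 620/113 + 73.1/15.4 + 570/4.07 = 5.487 + 4.747 + 140.0 = 150.3 d
q = ΔH / Σ(L/K) = 1.09 / 150.3 = 0.007253 m/d (same in every zone)
Zone A: v = q/n = 0.007253/0.27 = 0.02686 m/d → t_A = 620/0.02686 = 23080 d
Zone B: v = q/n = 0.007253/0.32 = 0.02267 m/d → t_B = 73.1/0.02267 = 3225 d
Zone C: v = q/n = 0.007253/0.07 = 0.1036 m/d → t_C = 570/0.1036 = 5501 d
Total t = 23080 + 3225 + 5501 = 31810 d
   = 31810 / 365 = 87.1 yr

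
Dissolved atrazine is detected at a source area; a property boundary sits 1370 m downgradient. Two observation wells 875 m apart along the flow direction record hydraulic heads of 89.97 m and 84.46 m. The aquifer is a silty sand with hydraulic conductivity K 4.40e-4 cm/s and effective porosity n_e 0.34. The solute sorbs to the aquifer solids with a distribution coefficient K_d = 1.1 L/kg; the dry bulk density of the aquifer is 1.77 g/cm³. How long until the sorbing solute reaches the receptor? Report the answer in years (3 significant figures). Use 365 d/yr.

3590 years

Hydraulic gradient i = (89.97 − 84.46) / 875 = 5.51 / 875 = 0.006297
K = 4.40e-4 cm/s × 864 = 0.3802 m/d
Specific discharge q = 0.3802 × 0.006297 = 0.002394 m/d
v_s = q/n_e = 0.002394/0.34 = 0.007041 m/d
Retardation R = 1 + ρ_b·K_d/n = 1 + 1.77×1.1/0.34 = 6.726
Contaminant velocity v_c = v/R = 0.007041/6.726 = 0.001047 m/d
t = L/v_c = 1370/0.001047 = 1.309e6 d
   = 1.309e6/365 = 3590 yr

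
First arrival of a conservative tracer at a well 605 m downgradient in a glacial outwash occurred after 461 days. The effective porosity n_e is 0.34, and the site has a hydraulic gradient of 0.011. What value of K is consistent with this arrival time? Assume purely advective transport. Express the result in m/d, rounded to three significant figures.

40.6 m/d

v = L / t = 605 / 461 = 1.312 m/d
K = v · n / i = 1.312 × 0.34 / 0.011 = 40.6 m/d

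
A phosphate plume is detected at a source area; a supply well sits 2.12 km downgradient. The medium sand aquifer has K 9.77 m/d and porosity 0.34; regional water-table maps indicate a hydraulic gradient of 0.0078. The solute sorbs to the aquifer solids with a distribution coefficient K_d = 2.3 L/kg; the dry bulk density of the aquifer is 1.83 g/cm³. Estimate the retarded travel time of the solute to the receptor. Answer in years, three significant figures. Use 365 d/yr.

Specific discharge q = 9.77 × 0.0078 = 0.07621 m/d
Seepage velocity v = q / n = 0.07621 / 0.34 = 0.2241 m/d
Retardation R = 1 + ρ_b·K_d/n = 1 + 1.83×2.3/0.34 = 13.38
Contaminant velocity v_c = v/R = 0.2241/13.38 = 0.01675 m/d
L = 2.12 km = 2120 m
t = L/v_c = 2120/0.01675 = 126600 d
   = 126600/365 = 347 yr

347 years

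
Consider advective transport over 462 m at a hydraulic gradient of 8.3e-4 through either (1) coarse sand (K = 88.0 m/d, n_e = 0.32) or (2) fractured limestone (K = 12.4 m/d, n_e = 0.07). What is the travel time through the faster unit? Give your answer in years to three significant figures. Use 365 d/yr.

5.55 years

Unit 1 (coarse sand): v = 88.0×8.3e-4/0.32 = 0.2282 m/d, t = 462/0.2282 = 2024 d
Unit 2 (fractured limestone): v = 12.4×8.3e-4/0.07 = 0.1470 m/d, t = 462/0.1470 = 3142 d
Faster: 2024 d / 365 = 5.55 yr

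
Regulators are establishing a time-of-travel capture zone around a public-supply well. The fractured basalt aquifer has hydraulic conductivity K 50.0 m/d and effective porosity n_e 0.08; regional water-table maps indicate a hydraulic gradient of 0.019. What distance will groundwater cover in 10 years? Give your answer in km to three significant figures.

43.3 km

q = Ki = 50.0 × 0.019 = 0.9500 m/d
v = Ki/n = 50.0·0.019/0.08 = 11.88 m/d
T = 10 yr × 365 = 3650 d
L = v × T = 11.88 × 3650 = 43340 m
   = 43.3 km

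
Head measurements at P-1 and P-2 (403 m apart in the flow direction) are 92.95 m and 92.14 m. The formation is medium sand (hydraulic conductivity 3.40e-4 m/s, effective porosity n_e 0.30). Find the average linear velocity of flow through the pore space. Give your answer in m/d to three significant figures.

Hydraulic gradient i = (92.95 − 92.14) / 403 = 0.81 / 403 = 0.002010
K = 3.40e-4 m/s × 86400 s/d = 29.38 m/d
Darcy flux q = K·i = 29.38 × 0.002010 = 0.05904 m/d
v_s = q/n_e = 0.05904/0.30 = 0.1968 m/d

0.197 m/d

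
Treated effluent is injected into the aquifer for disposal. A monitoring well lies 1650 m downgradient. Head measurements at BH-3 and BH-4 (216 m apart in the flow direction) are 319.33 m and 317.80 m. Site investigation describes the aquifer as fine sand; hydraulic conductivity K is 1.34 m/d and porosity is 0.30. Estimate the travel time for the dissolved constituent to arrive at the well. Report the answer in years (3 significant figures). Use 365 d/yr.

143 years

Hydraulic gradient i = (319.33 − 317.80) / 216 = 1.53 / 216 = 0.007083
Darcy flux q = K·i = 1.34 × 0.007083 = 0.009492 m/d
Seepage velocity v = q / n = 0.009492 / 0.30 = 0.03164 m/d
t = L / v = 1650 / 0.03164 = 52150 d
   = 52150 / 365 = 143 yr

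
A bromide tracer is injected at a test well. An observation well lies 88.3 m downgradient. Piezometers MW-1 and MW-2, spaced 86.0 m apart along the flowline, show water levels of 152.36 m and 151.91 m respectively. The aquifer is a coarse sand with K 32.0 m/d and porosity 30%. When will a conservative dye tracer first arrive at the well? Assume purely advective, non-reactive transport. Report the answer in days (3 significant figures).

Hydraulic gradient i = (152.36 − 151.91) / 86.0 = 0.45 / 86.0 = 0.005233
q = Ki = 32.0 × 0.005233 = 0.1674 m/d
v = Ki/n = 32.0·0.005233/0.30 = 0.5581 m/d
t = L / v = 88.3 / 0.5581 = 158.2 d

158 days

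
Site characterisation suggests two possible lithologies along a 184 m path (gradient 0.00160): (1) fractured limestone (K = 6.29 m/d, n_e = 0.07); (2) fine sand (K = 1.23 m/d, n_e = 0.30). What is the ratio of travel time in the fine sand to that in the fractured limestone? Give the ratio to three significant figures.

21.9

Unit 1 (fractured limestone): v = 6.29×0.0016/0.07 = 0.1438 m/d, t = 184/0.1438 = 1280 d
Unit 2 (fine sand): v = 1.23×0.0016/0.30 = 0.006560 m/d, t = 184/0.006560 = 28050 d
t(fine sand) / t(fractured limestone) = 28050/1280 = 21.9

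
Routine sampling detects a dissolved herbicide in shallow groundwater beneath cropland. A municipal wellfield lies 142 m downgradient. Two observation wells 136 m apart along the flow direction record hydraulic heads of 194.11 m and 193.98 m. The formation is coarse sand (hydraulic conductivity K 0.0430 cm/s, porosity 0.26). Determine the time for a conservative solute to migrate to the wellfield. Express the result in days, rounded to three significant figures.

1040 days

Hydraulic gradient i = (194.11 − 193.98) / 136 = 0.13 / 136 = 9.559e-4
K = 0.0430 cm/s × 864 = 37.15 m/d
q = Ki = 37.15 × 9.559e-4 = 0.03551 m/d
Seepage velocity v = q / n = 0.03551 / 0.26 = 0.1366 m/d
t = L / v = 142 / 0.1366 = 1040 d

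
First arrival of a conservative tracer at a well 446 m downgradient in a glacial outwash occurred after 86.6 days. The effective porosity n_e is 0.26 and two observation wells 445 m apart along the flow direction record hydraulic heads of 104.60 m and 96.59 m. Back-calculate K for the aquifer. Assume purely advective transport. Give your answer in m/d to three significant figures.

Hydraulic gradient i = (104.60 − 96.59) / 445 = 8.01 / 445 = 0.01800
v = L / t = 446 / 86.6 = 5.150 m/d
K = v · n / i = 5.150 × 0.26 / 0.01800 = 74.4 m/d

74.4 m/d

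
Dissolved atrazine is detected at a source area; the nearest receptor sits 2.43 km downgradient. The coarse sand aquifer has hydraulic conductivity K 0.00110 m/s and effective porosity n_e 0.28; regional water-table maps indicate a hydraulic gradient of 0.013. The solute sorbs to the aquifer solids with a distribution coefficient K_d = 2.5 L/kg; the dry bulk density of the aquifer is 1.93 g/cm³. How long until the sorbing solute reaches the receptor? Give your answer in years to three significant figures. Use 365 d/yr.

K = 0.00110 m/s × 86400 s/d = 95.04 m/d
Darcy flux q = K·i = 95.04 × 0.013 = 1.236 m/d
v_s = q/n_e = 1.236/0.28 = 4.413 m/d
Retardation R = 1 + ρ_b·K_d/n = 1 + 1.93×2.5/0.28 = 18.23
Contaminant velocity v_c = v/R = 4.413/18.23 = 0.2420 m/d
L = 2.43 km = 2430 m
t = L/v_c = 2430/0.2420 = 10040 d
   = 10040/365 = 27.5 yr

27.5 years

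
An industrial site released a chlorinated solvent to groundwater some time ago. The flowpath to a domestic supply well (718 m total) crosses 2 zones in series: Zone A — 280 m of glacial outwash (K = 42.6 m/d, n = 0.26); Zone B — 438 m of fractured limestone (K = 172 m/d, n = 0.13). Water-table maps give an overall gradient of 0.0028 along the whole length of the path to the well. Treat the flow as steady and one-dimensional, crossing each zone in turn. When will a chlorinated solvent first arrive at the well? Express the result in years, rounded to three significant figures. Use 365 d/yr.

1.61 years

For zones in series the flux q is common to all zones; the equivalent conductivity is the harmonic (thickness-weighted) mean, K_eq = L_total / Σ(L_j/K_j).
Σ(L/K) = 280/42.6 + 438/172 = 6.573 + 2.547 = 9.119 d
K_eq = L_total / Σ(L/K) = 718 / 9.119 = 78.73 m/d
q = K_eq · i = 78.73 × 0.0028 = 0.2205 m/d (same in every zone)
Zone A: v = q/n = 0.2205/0.26 = 0.8479 m/d → t_A = 280/0.8479 = 330.2 d
Zone B: v = q/n = 0.2205/0.13 = 1.696 m/d → t_B = 438/1.696 = 258.3 d
Total t = 330.2 + 258.3 = 588.5 d
   = 588.5 / 365 = 1.61 yr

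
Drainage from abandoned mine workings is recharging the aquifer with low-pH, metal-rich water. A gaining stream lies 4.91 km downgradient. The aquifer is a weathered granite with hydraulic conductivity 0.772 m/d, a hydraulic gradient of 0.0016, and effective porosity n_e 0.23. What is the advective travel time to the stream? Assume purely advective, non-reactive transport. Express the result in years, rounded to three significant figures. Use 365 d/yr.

2500 years

q = Ki = 0.772 × 0.0016 = 0.001235 m/d
v = Ki/n = 0.772·0.0016/0.23 = 0.005370 m/d
L = 4.91 km = 4910 m
t = L / v = 4910 / 0.005370 = 914300 d
   = 914300 / 365 = 2500 yr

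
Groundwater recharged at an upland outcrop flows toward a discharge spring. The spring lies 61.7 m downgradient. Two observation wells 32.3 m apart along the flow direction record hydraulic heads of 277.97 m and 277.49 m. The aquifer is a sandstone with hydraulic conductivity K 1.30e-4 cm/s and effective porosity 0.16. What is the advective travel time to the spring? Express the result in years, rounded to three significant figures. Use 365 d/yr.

16.2 years

Hydraulic gradient i = (277.97 − 277.49) / 32.3 = 0.48 / 32.3 = 0.01486
K = 1.30e-4 cm/s × 864 = 0.1123 m/d
q = Ki = 0.1123 × 0.01486 = 0.001669 m/d
v = Ki/n = 0.1123·0.01486/0.16 = 0.01043 m/d
t = L / v = 61.7 / 0.01043 = 5914 d
   = 5914 / 365 = 16.2 yr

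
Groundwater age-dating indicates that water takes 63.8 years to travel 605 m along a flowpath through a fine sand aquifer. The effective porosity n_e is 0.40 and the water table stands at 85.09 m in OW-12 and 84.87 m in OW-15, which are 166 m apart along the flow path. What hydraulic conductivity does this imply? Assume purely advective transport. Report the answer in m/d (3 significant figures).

Hydraulic gradient i = (85.09 − 84.87) / 166 = 0.22 / 166 = 0.001325
t = 63.8 years = 23290 d
v = L / t = 605 / 23290 = 0.02598 m/d
K = v · n / i = 0.02598 × 0.40 / 0.001325 = 7.84 m/d

7.84 m/d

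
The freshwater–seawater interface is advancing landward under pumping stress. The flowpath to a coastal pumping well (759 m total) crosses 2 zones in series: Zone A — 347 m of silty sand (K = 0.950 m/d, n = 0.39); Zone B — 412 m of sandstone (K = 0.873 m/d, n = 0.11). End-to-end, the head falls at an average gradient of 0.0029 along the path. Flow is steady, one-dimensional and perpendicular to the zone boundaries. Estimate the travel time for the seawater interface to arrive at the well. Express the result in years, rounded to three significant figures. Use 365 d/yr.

188 years

For zones in series the flux q is common to all zones; the equivalent conductivity is the harmonic (thickness-weighted) mean, K_eq = L_total / Σ(L_j/K_j).
Σ(L/K) = 347/0.950 + 412/0.873 = 365.3 + 471.9 = 837.2 d
K_eq = L_total / Σ(L/K) = 759 / 837.2 = 0.9066 m/d
q = K_eq · i = 0.9066 × 0.0029 = 0.002629 m/d (same in every zone)
Zone A: v = q/n = 0.002629/0.39 = 0.006741 m/d → t_A = 347/0.006741 = 51470 d
Zone B: v = q/n = 0.002629/0.11 = 0.02390 m/d → t_B = 412/0.02390 = 17240 d
Total t = 51470 + 17240 = 68710 d
   = 68710 / 365 = 188 yr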